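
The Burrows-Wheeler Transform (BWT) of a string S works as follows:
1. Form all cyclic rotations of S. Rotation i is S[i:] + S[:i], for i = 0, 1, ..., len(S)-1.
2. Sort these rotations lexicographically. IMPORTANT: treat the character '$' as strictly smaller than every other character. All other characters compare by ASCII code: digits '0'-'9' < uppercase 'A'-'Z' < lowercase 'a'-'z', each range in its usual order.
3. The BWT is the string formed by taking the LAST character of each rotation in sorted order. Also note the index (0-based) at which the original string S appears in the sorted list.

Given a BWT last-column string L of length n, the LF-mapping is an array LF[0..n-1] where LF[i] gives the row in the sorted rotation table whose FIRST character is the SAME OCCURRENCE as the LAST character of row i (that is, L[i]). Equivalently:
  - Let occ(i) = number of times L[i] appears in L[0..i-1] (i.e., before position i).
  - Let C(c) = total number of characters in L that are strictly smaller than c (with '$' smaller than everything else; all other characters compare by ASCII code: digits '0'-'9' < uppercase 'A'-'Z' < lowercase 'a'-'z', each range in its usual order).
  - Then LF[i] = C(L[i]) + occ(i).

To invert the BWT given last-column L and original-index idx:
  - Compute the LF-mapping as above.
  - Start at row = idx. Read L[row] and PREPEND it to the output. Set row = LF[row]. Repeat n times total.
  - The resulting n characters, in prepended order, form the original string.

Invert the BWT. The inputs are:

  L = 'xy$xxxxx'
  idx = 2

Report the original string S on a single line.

Answer: xxxxxyx$

Derivation:
LF mapping: 1 7 0 2 3 4 5 6
Walk LF starting at row 2, prepending L[row]:
  step 1: row=2, L[2]='$', prepend. Next row=LF[2]=0
  step 2: row=0, L[0]='x', prepend. Next row=LF[0]=1
  step 3: row=1, L[1]='y', prepend. Next row=LF[1]=7
  step 4: row=7, L[7]='x', prepend. Next row=LF[7]=6
  step 5: row=6, L[6]='x', prepend. Next row=LF[6]=5
  step 6: row=5, L[5]='x', prepend. Next row=LF[5]=4
  step 7: row=4, L[4]='x', prepend. Next row=LF[4]=3
  step 8: row=3, L[3]='x', prepend. Next row=LF[3]=2
Reversed output: xxxxxyx$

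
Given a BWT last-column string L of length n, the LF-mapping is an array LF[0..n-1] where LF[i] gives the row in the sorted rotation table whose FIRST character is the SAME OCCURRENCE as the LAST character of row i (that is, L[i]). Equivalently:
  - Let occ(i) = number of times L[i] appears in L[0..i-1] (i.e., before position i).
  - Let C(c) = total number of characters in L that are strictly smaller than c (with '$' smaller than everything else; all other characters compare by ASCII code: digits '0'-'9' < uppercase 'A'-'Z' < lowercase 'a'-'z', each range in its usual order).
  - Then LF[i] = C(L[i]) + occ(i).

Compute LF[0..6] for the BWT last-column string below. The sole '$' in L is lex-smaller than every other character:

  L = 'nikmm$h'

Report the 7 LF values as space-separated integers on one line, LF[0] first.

Answer: 6 2 3 4 5 0 1

Derivation:
Char counts: '$':1, 'h':1, 'i':1, 'k':1, 'm':2, 'n':1
C (first-col start): C('$')=0, C('h')=1, C('i')=2, C('k')=3, C('m')=4, C('n')=6
L[0]='n': occ=0, LF[0]=C('n')+0=6+0=6
L[1]='i': occ=0, LF[1]=C('i')+0=2+0=2
L[2]='k': occ=0, LF[2]=C('k')+0=3+0=3
L[3]='m': occ=0, LF[3]=C('m')+0=4+0=4
L[4]='m': occ=1, LF[4]=C('m')+1=4+1=5
L[5]='$': occ=0, LF[5]=C('$')+0=0+0=0
L[6]='h': occ=0, LF[6]=C('h')+0=1+0=1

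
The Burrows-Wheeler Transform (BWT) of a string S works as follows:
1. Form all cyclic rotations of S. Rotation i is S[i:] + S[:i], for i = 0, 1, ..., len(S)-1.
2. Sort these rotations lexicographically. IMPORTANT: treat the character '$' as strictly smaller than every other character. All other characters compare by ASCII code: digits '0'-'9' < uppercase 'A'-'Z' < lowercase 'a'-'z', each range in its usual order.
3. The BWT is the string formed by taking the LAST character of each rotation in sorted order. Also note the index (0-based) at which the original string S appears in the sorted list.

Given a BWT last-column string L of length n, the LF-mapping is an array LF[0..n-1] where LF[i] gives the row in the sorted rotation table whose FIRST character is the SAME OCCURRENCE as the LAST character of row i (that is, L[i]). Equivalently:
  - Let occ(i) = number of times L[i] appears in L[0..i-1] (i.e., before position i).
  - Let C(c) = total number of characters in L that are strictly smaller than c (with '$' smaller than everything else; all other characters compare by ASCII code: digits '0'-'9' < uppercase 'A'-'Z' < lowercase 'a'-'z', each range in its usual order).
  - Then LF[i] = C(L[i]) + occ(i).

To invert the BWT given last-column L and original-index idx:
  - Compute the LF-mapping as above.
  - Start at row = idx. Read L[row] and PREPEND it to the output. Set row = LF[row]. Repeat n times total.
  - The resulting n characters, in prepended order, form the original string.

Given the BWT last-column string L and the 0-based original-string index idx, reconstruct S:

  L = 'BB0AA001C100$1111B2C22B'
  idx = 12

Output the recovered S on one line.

Answer: 2B0001A01A01112C12BCBB$

Derivation:
LF mapping: 17 18 1 15 16 2 3 6 21 7 4 5 0 8 9 10 11 19 12 22 13 14 20
Walk LF starting at row 12, prepending L[row]:
  step 1: row=12, L[12]='$', prepend. Next row=LF[12]=0
  step 2: row=0, L[0]='B', prepend. Next row=LF[0]=17
  step 3: row=17, L[17]='B', prepend. Next row=LF[17]=19
  step 4: row=19, L[19]='C', prepend. Next row=LF[19]=22
  step 5: row=22, L[22]='B', prepend. Next row=LF[22]=20
  step 6: row=20, L[20]='2', prepend. Next row=LF[20]=13
  step 7: row=13, L[13]='1', prepend. Next row=LF[13]=8
  step 8: row=8, L[8]='C', prepend. Next row=LF[8]=21
  step 9: row=21, L[21]='2', prepend. Next row=LF[21]=14
  step 10: row=14, L[14]='1', prepend. Next row=LF[14]=9
  step 11: row=9, L[9]='1', prepend. Next row=LF[9]=7
  step 12: row=7, L[7]='1', prepend. Next row=LF[7]=6
  step 13: row=6, L[6]='0', prepend. Next row=LF[6]=3
  step 14: row=3, L[3]='A', prepend. Next row=LF[3]=15
  step 15: row=15, L[15]='1', prepend. Next row=LF[15]=10
  step 16: row=10, L[10]='0', prepend. Next row=LF[10]=4
  step 17: row=4, L[4]='A', prepend. Next row=LF[4]=16
  step 18: row=16, L[16]='1', prepend. Next row=LF[16]=11
  step 19: row=11, L[11]='0', prepend. Next row=LF[11]=5
  step 20: row=5, L[5]='0', prepend. Next row=LF[5]=2
  step 21: row=2, L[2]='0', prepend. Next row=LF[2]=1
  step 22: row=1, L[1]='B', prepend. Next row=LF[1]=18
  step 23: row=18, L[18]='2', prepend. Next row=LF[18]=12
Reversed output: 2B0001A01A01112C12BCBB$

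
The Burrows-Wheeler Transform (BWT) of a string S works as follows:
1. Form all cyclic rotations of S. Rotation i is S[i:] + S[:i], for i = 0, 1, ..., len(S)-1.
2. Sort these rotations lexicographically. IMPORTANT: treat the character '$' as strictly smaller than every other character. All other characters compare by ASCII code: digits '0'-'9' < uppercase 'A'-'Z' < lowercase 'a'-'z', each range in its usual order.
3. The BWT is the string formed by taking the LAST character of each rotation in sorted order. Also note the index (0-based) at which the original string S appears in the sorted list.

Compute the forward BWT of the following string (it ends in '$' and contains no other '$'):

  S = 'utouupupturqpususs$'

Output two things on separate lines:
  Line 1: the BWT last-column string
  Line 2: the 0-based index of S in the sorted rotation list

Answer: stuuqrusuuupputsp$o
17

Derivation:
All 19 rotations (rotation i = S[i:]+S[:i]):
  rot[0] = utouupupturqpususs$
  rot[1] = touupupturqpususs$u
  rot[2] = ouupupturqpususs$ut
  rot[3] = uupupturqpususs$uto
  rot[4] = upupturqpususs$utou
  rot[5] = pupturqpususs$utouu
  rot[6] = upturqpususs$utouup
  rot[7] = pturqpususs$utouupu
  rot[8] = turqpususs$utouupup
  rot[9] = urqpususs$utouupupt
  rot[10] = rqpususs$utouupuptu
  rot[11] = qpususs$utouupuptur
  rot[12] = pususs$utouupupturq
  rot[13] = ususs$utouupupturqp
  rot[14] = suss$utouupupturqpu
  rot[15] = uss$utouupupturqpus
  rot[16] = ss$utouupupturqpusu
  rot[17] = s$utouupupturqpusus
  rot[18] = $utouupupturqpususs
Sorted (with $ < everything):
  sorted[0] = $utouupupturqpususs  (last char: 's')
  sorted[1] = ouupupturqpususs$ut  (last char: 't')
  sorted[2] = pturqpususs$utouupu  (last char: 'u')
  sorted[3] = pupturqpususs$utouu  (last char: 'u')
  sorted[4] = pususs$utouupupturq  (last char: 'q')
  sorted[5] = qpususs$utouupuptur  (last char: 'r')
  sorted[6] = rqpususs$utouupuptu  (last char: 'u')
  sorted[7] = s$utouupupturqpusus  (last char: 's')
  sorted[8] = ss$utouupupturqpusu  (last char: 'u')
  sorted[9] = suss$utouupupturqpu  (last char: 'u')
  sorted[10] = touupupturqpususs$u  (last char: 'u')
  sorted[11] = turqpususs$utouupup  (last char: 'p')
  sorted[12] = upturqpususs$utouup  (last char: 'p')
  sorted[13] = upupturqpususs$utou  (last char: 'u')
  sorted[14] = urqpususs$utouupupt  (last char: 't')
  sorted[15] = uss$utouupupturqpus  (last char: 's')
  sorted[16] = ususs$utouupupturqp  (last char: 'p')
  sorted[17] = utouupupturqpususs$  (last char: '$')
  sorted[18] = uupupturqpususs$uto  (last char: 'o')
Last column: stuuqrusuuupputsp$o
Original string S is at sorted index 17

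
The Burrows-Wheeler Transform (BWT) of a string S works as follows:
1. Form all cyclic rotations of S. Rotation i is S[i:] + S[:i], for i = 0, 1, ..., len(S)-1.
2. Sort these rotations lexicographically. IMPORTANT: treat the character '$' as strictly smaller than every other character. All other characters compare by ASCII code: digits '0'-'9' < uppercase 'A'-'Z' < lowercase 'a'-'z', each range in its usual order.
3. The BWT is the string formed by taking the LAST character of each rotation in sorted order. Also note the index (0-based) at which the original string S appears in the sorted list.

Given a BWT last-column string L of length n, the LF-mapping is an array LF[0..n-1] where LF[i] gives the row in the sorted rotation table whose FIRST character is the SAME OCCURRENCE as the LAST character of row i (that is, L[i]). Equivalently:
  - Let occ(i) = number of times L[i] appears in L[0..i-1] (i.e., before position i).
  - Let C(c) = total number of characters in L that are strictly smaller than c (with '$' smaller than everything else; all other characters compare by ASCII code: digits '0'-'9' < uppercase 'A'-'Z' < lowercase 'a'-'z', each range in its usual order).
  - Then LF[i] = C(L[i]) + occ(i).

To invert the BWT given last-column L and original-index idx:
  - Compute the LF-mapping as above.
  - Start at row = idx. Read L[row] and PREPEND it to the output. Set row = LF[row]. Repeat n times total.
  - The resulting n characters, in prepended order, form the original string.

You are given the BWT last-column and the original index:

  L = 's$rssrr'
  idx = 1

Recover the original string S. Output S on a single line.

LF mapping: 4 0 1 5 6 2 3
Walk LF starting at row 1, prepending L[row]:
  step 1: row=1, L[1]='$', prepend. Next row=LF[1]=0
  step 2: row=0, L[0]='s', prepend. Next row=LF[0]=4
  step 3: row=4, L[4]='s', prepend. Next row=LF[4]=6
  step 4: row=6, L[6]='r', prepend. Next row=LF[6]=3
  step 5: row=3, L[3]='s', prepend. Next row=LF[3]=5
  step 6: row=5, L[5]='r', prepend. Next row=LF[5]=2
  step 7: row=2, L[2]='r', prepend. Next row=LF[2]=1
Reversed output: rrsrss$

Answer: rrsrss$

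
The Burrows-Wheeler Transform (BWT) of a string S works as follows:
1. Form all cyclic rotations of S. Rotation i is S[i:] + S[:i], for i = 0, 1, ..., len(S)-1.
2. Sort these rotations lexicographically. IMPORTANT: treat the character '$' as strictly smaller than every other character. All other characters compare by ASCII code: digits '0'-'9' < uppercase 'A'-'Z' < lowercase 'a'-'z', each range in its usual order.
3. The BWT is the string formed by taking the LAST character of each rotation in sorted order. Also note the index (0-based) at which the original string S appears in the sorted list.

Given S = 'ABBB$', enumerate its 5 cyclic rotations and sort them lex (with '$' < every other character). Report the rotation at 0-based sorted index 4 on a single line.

All 5 rotations (rotation i = S[i:]+S[:i]):
  rot[0] = ABBB$
  rot[1] = BBB$A
  rot[2] = BB$AB
  rot[3] = B$ABB
  rot[4] = $ABBB
Sorted (with $ < everything):
  sorted[0] = $ABBB
  sorted[1] = ABBB$
  sorted[2] = B$ABB
  sorted[3] = BB$AB
  sorted[4] = BBB$A
sorted[4] = BBB$A

Answer: BBB$A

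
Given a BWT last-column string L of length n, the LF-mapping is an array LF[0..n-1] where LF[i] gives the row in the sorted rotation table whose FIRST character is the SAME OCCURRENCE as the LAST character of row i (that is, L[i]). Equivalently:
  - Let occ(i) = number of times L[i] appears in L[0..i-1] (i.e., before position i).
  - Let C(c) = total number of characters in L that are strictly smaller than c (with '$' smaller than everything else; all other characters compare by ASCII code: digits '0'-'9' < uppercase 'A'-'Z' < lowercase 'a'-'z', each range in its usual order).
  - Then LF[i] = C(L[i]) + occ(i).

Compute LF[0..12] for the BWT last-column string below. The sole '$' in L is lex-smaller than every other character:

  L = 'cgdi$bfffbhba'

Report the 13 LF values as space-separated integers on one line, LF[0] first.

Answer: 5 10 6 12 0 2 7 8 9 3 11 4 1

Derivation:
Char counts: '$':1, 'a':1, 'b':3, 'c':1, 'd':1, 'f':3, 'g':1, 'h':1, 'i':1
C (first-col start): C('$')=0, C('a')=1, C('b')=2, C('c')=5, C('d')=6, C('f')=7, C('g')=10, C('h')=11, C('i')=12
L[0]='c': occ=0, LF[0]=C('c')+0=5+0=5
L[1]='g': occ=0, LF[1]=C('g')+0=10+0=10
L[2]='d': occ=0, LF[2]=C('d')+0=6+0=6
L[3]='i': occ=0, LF[3]=C('i')+0=12+0=12
L[4]='$': occ=0, LF[4]=C('$')+0=0+0=0
L[5]='b': occ=0, LF[5]=C('b')+0=2+0=2
L[6]='f': occ=0, LF[6]=C('f')+0=7+0=7
L[7]='f': occ=1, LF[7]=C('f')+1=7+1=8
L[8]='f': occ=2, LF[8]=C('f')+2=7+2=9
L[9]='b': occ=1, LF[9]=C('b')+1=2+1=3
L[10]='h': occ=0, LF[10]=C('h')+0=11+0=11
L[11]='b': occ=2, LF[11]=C('b')+2=2+2=4
L[12]='a': occ=0, LF[12]=C('a')+0=1+0=1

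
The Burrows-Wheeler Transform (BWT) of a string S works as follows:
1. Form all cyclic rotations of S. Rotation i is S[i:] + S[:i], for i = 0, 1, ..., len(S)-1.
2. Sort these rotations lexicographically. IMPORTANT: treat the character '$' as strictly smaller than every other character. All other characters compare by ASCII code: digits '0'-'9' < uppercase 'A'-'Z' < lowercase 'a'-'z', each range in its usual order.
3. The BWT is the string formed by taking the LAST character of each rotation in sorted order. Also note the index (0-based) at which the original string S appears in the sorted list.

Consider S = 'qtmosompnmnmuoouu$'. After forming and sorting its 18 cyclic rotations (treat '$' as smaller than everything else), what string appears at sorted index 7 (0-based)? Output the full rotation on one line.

Answer: ompnmnmuoouu$qtmos

Derivation:
All 18 rotations (rotation i = S[i:]+S[:i]):
  rot[0] = qtmosompnmnmuoouu$
  rot[1] = tmosompnmnmuoouu$q
  rot[2] = mosompnmnmuoouu$qt
  rot[3] = osompnmnmuoouu$qtm
  rot[4] = sompnmnmuoouu$qtmo
  rot[5] = ompnmnmuoouu$qtmos
  rot[6] = mpnmnmuoouu$qtmoso
  rot[7] = pnmnmuoouu$qtmosom
  rot[8] = nmnmuoouu$qtmosomp
  rot[9] = mnmuoouu$qtmosompn
  rot[10] = nmuoouu$qtmosompnm
  rot[11] = muoouu$qtmosompnmn
  rot[12] = uoouu$qtmosompnmnm
  rot[13] = oouu$qtmosompnmnmu
  rot[14] = ouu$qtmosompnmnmuo
  rot[15] = uu$qtmosompnmnmuoo
  rot[16] = u$qtmosompnmnmuoou
  rot[17] = $qtmosompnmnmuoouu
Sorted (with $ < everything):
  sorted[0] = $qtmosompnmnmuoouu
  sorted[1] = mnmuoouu$qtmosompn
  sorted[2] = mosompnmnmuoouu$qt
  sorted[3] = mpnmnmuoouu$qtmoso
  sorted[4] = muoouu$qtmosompnmn
  sorted[5] = nmnmuoouu$qtmosomp
  sorted[6] = nmuoouu$qtmosompnm
  sorted[7] = ompnmnmuoouu$qtmos
  sorted[8] = oouu$qtmosompnmnmu
  sorted[9] = osompnmnmuoouu$qtm
  sorted[10] = ouu$qtmosompnmnmuo
  sorted[11] = pnmnmuoouu$qtmosom
  sorted[12] = qtmosompnmnmuoouu$
  sorted[13] = sompnmnmuoouu$qtmo
  sorted[14] = tmosompnmnmuoouu$q
  sorted[15] = u$qtmosompnmnmuoou
  sorted[16] = uoouu$qtmosompnmnm
  sorted[17] = uu$qtmosompnmnmuoo
sorted[7] = ompnmnmuoouu$qtmos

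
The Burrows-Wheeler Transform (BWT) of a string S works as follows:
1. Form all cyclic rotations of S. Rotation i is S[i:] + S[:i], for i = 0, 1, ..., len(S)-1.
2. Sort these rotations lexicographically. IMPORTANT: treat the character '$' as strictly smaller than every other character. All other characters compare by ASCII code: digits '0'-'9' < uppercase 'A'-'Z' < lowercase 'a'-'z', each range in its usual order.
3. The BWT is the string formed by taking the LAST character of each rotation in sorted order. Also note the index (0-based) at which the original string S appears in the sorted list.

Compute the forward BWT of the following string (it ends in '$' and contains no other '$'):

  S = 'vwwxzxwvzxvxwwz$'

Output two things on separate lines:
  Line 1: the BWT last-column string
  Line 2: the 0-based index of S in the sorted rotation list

All 16 rotations (rotation i = S[i:]+S[:i]):
  rot[0] = vwwxzxwvzxvxwwz$
  rot[1] = wwxzxwvzxvxwwz$v
  rot[2] = wxzxwvzxvxwwz$vw
  rot[3] = xzxwvzxvxwwz$vww
  rot[4] = zxwvzxvxwwz$vwwx
  rot[5] = xwvzxvxwwz$vwwxz
  rot[6] = wvzxvxwwz$vwwxzx
  rot[7] = vzxvxwwz$vwwxzxw
  rot[8] = zxvxwwz$vwwxzxwv
  rot[9] = xvxwwz$vwwxzxwvz
  rot[10] = vxwwz$vwwxzxwvzx
  rot[11] = xwwz$vwwxzxwvzxv
  rot[12] = wwz$vwwxzxwvzxvx
  rot[13] = wz$vwwxzxwvzxvxw
  rot[14] = z$vwwxzxwvzxvxww
  rot[15] = $vwwxzxwvzxvxwwz
Sorted (with $ < everything):
  sorted[0] = $vwwxzxwvzxvxwwz  (last char: 'z')
  sorted[1] = vwwxzxwvzxvxwwz$  (last char: '$')
  sorted[2] = vxwwz$vwwxzxwvzx  (last char: 'x')
  sorted[3] = vzxvxwwz$vwwxzxw  (last char: 'w')
  sorted[4] = wvzxvxwwz$vwwxzx  (last char: 'x')
  sorted[5] = wwxzxwvzxvxwwz$v  (last char: 'v')
  sorted[6] = wwz$vwwxzxwvzxvx  (last char: 'x')
  sorted[7] = wxzxwvzxvxwwz$vw  (last char: 'w')
  sorted[8] = wz$vwwxzxwvzxvxw  (last char: 'w')
  sorted[9] = xvxwwz$vwwxzxwvz  (last char: 'z')
  sorted[10] = xwvzxvxwwz$vwwxz  (last char: 'z')
  sorted[11] = xwwz$vwwxzxwvzxv  (last char: 'v')
  sorted[12] = xzxwvzxvxwwz$vww  (last char: 'w')
  sorted[13] = z$vwwxzxwvzxvxww  (last char: 'w')
  sorted[14] = zxvxwwz$vwwxzxwv  (last char: 'v')
  sorted[15] = zxwvzxvxwwz$vwwx  (last char: 'x')
Last column: z$xwxvxwwzzvwwvx
Original string S is at sorted index 1

Answer: z$xwxvxwwzzvwwvx
1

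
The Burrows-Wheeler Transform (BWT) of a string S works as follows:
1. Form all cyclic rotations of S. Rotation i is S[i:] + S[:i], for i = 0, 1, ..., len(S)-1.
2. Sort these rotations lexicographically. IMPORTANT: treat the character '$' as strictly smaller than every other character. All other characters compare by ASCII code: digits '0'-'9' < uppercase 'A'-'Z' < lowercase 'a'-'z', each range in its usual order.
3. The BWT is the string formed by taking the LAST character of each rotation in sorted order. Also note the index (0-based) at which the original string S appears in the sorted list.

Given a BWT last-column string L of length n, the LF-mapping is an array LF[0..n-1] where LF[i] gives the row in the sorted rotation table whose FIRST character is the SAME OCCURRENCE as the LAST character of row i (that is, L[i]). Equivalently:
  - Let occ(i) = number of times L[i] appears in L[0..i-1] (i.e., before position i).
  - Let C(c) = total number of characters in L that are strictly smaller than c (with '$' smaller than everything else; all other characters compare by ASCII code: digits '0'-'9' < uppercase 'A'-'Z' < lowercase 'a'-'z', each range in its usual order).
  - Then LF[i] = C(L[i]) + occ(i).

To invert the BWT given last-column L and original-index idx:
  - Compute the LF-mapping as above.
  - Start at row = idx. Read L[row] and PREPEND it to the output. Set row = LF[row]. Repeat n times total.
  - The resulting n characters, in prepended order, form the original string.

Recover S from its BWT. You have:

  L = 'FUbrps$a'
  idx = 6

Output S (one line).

LF mapping: 1 2 4 6 5 7 0 3
Walk LF starting at row 6, prepending L[row]:
  step 1: row=6, L[6]='$', prepend. Next row=LF[6]=0
  step 2: row=0, L[0]='F', prepend. Next row=LF[0]=1
  step 3: row=1, L[1]='U', prepend. Next row=LF[1]=2
  step 4: row=2, L[2]='b', prepend. Next row=LF[2]=4
  step 5: row=4, L[4]='p', prepend. Next row=LF[4]=5
  step 6: row=5, L[5]='s', prepend. Next row=LF[5]=7
  step 7: row=7, L[7]='a', prepend. Next row=LF[7]=3
  step 8: row=3, L[3]='r', prepend. Next row=LF[3]=6
Reversed output: raspbUF$

Answer: raspbUF$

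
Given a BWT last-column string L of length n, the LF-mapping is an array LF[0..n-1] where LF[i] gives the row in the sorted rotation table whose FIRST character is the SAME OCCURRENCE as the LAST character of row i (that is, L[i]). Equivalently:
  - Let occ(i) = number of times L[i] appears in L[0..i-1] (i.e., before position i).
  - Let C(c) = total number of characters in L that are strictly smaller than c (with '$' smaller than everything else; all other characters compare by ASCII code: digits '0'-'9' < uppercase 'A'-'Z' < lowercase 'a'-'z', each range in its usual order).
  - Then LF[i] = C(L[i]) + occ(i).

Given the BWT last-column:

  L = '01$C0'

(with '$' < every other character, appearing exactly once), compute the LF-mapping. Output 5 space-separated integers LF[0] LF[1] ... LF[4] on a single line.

Char counts: '$':1, '0':2, '1':1, 'C':1
C (first-col start): C('$')=0, C('0')=1, C('1')=3, C('C')=4
L[0]='0': occ=0, LF[0]=C('0')+0=1+0=1
L[1]='1': occ=0, LF[1]=C('1')+0=3+0=3
L[2]='$': occ=0, LF[2]=C('$')+0=0+0=0
L[3]='C': occ=0, LF[3]=C('C')+0=4+0=4
L[4]='0': occ=1, LF[4]=C('0')+1=1+1=2

Answer: 1 3 0 4 2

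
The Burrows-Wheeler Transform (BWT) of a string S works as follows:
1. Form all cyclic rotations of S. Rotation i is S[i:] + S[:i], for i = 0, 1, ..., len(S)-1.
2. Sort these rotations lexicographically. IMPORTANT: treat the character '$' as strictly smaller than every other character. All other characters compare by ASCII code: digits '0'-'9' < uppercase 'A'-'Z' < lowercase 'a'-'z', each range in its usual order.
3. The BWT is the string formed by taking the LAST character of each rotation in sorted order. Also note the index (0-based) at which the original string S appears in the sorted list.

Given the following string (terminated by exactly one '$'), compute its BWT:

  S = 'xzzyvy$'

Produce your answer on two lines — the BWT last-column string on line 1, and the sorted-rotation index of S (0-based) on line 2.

Answer: yy$vzzx
2

Derivation:
All 7 rotations (rotation i = S[i:]+S[:i]):
  rot[0] = xzzyvy$
  rot[1] = zzyvy$x
  rot[2] = zyvy$xz
  rot[3] = yvy$xzz
  rot[4] = vy$xzzy
  rot[5] = y$xzzyv
  rot[6] = $xzzyvy
Sorted (with $ < everything):
  sorted[0] = $xzzyvy  (last char: 'y')
  sorted[1] = vy$xzzy  (last char: 'y')
  sorted[2] = xzzyvy$  (last char: '$')
  sorted[3] = y$xzzyv  (last char: 'v')
  sorted[4] = yvy$xzz  (last char: 'z')
  sorted[5] = zyvy$xz  (last char: 'z')
  sorted[6] = zzyvy$x  (last char: 'x')
Last column: yy$vzzx
Original string S is at sorted index 2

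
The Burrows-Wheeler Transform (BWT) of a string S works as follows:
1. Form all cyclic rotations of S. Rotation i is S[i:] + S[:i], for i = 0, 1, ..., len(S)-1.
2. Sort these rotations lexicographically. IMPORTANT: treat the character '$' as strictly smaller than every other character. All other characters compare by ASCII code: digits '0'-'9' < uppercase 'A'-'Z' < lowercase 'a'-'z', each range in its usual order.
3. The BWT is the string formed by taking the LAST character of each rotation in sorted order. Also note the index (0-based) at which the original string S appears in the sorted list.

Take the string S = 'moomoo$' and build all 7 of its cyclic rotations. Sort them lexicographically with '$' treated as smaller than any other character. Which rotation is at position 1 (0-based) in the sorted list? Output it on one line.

Answer: moo$moo

Derivation:
All 7 rotations (rotation i = S[i:]+S[:i]):
  rot[0] = moomoo$
  rot[1] = oomoo$m
  rot[2] = omoo$mo
  rot[3] = moo$moo
  rot[4] = oo$moom
  rot[5] = o$moomo
  rot[6] = $moomoo
Sorted (with $ < everything):
  sorted[0] = $moomoo
  sorted[1] = moo$moo
  sorted[2] = moomoo$
  sorted[3] = o$moomo
  sorted[4] = omoo$mo
  sorted[5] = oo$moom
  sorted[6] = oomoo$m
sorted[1] = moo$moo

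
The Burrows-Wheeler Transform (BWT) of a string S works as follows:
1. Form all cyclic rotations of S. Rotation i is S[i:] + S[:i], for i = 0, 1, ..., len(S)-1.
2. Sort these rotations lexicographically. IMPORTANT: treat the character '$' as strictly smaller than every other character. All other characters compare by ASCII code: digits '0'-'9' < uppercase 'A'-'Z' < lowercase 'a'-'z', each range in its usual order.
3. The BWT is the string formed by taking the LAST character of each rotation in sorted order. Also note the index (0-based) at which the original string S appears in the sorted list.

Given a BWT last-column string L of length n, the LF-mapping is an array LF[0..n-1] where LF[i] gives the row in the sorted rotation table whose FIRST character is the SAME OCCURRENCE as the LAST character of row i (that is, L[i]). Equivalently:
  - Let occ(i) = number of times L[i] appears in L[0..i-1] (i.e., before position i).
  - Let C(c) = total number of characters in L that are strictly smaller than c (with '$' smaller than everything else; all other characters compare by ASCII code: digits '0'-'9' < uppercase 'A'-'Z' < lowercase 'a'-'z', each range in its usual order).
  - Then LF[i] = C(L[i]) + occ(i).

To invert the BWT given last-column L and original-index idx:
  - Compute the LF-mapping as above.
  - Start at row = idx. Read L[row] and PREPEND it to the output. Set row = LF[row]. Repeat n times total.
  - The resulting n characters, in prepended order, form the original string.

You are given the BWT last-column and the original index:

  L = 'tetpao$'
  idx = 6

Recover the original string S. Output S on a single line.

Answer: teapot$

Derivation:
LF mapping: 5 2 6 4 1 3 0
Walk LF starting at row 6, prepending L[row]:
  step 1: row=6, L[6]='$', prepend. Next row=LF[6]=0
  step 2: row=0, L[0]='t', prepend. Next row=LF[0]=5
  step 3: row=5, L[5]='o', prepend. Next row=LF[5]=3
  step 4: row=3, L[3]='p', prepend. Next row=LF[3]=4
  step 5: row=4, L[4]='a', prepend. Next row=LF[4]=1
  step 6: row=1, L[1]='e', prepend. Next row=LF[1]=2
  step 7: row=2, L[2]='t', prepend. Next row=LF[2]=6
Reversed output: teapot$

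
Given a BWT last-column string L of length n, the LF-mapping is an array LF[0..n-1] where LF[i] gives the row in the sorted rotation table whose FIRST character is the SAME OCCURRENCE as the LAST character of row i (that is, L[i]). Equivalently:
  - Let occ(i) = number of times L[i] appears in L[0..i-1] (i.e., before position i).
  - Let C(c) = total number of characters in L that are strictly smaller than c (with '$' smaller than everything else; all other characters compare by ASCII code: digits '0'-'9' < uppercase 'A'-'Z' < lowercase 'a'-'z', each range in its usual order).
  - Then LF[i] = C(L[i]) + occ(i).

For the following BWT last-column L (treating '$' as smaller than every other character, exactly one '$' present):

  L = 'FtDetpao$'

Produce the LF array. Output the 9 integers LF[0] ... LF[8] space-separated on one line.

Char counts: '$':1, 'D':1, 'F':1, 'a':1, 'e':1, 'o':1, 'p':1, 't':2
C (first-col start): C('$')=0, C('D')=1, C('F')=2, C('a')=3, C('e')=4, C('o')=5, C('p')=6, C('t')=7
L[0]='F': occ=0, LF[0]=C('F')+0=2+0=2
L[1]='t': occ=0, LF[1]=C('t')+0=7+0=7
L[2]='D': occ=0, LF[2]=C('D')+0=1+0=1
L[3]='e': occ=0, LF[3]=C('e')+0=4+0=4
L[4]='t': occ=1, LF[4]=C('t')+1=7+1=8
L[5]='p': occ=0, LF[5]=C('p')+0=6+0=6
L[6]='a': occ=0, LF[6]=C('a')+0=3+0=3
L[7]='o': occ=0, LF[7]=C('o')+0=5+0=5
L[8]='$': occ=0, LF[8]=C('$')+0=0+0=0

Answer: 2 7 1 4 8 6 3 5 0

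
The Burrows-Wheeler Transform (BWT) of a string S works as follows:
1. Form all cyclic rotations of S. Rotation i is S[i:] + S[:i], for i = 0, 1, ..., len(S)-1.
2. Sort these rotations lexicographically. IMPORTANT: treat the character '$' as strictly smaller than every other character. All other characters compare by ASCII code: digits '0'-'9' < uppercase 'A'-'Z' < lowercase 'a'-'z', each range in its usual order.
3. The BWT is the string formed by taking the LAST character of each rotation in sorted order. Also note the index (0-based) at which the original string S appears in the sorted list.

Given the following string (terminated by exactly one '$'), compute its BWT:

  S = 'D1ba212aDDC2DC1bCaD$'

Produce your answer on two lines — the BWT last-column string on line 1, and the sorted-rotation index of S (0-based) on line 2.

All 20 rotations (rotation i = S[i:]+S[:i]):
  rot[0] = D1ba212aDDC2DC1bCaD$
  rot[1] = 1ba212aDDC2DC1bCaD$D
  rot[2] = ba212aDDC2DC1bCaD$D1
  rot[3] = a212aDDC2DC1bCaD$D1b
  rot[4] = 212aDDC2DC1bCaD$D1ba
  rot[5] = 12aDDC2DC1bCaD$D1ba2
  rot[6] = 2aDDC2DC1bCaD$D1ba21
  rot[7] = aDDC2DC1bCaD$D1ba212
  rot[8] = DDC2DC1bCaD$D1ba212a
  rot[9] = DC2DC1bCaD$D1ba212aD
  rot[10] = C2DC1bCaD$D1ba212aDD
  rot[11] = 2DC1bCaD$D1ba212aDDC
  rot[12] = DC1bCaD$D1ba212aDDC2
  rot[13] = C1bCaD$D1ba212aDDC2D
  rot[14] = 1bCaD$D1ba212aDDC2DC
  rot[15] = bCaD$D1ba212aDDC2DC1
  rot[16] = CaD$D1ba212aDDC2DC1b
  rot[17] = aD$D1ba212aDDC2DC1bC
  rot[18] = D$D1ba212aDDC2DC1bCa
  rot[19] = $D1ba212aDDC2DC1bCaD
Sorted (with $ < everything):
  sorted[0] = $D1ba212aDDC2DC1bCaD  (last char: 'D')
  sorted[1] = 12aDDC2DC1bCaD$D1ba2  (last char: '2')
  sorted[2] = 1bCaD$D1ba212aDDC2DC  (last char: 'C')
  sorted[3] = 1ba212aDDC2DC1bCaD$D  (last char: 'D')
  sorted[4] = 212aDDC2DC1bCaD$D1ba  (last char: 'a')
  sorted[5] = 2DC1bCaD$D1ba212aDDC  (last char: 'C')
  sorted[6] = 2aDDC2DC1bCaD$D1ba21  (last char: '1')
  sorted[7] = C1bCaD$D1ba212aDDC2D  (last char: 'D')
  sorted[8] = C2DC1bCaD$D1ba212aDD  (last char: 'D')
  sorted[9] = CaD$D1ba212aDDC2DC1b  (last char: 'b')
  sorted[10] = D$D1ba212aDDC2DC1bCa  (last char: 'a')
  sorted[11] = D1ba212aDDC2DC1bCaD$  (last char: '$')
  sorted[12] = DC1bCaD$D1ba212aDDC2  (last char: '2')
  sorted[13] = DC2DC1bCaD$D1ba212aD  (last char: 'D')
  sorted[14] = DDC2DC1bCaD$D1ba212a  (last char: 'a')
  sorted[15] = a212aDDC2DC1bCaD$D1b  (last char: 'b')
  sorted[16] = aD$D1ba212aDDC2DC1bC  (last char: 'C')
  sorted[17] = aDDC2DC1bCaD$D1ba212  (last char: '2')
  sorted[18] = bCaD$D1ba212aDDC2DC1  (last char: '1')
  sorted[19] = ba212aDDC2DC1bCaD$D1  (last char: '1')
Last column: D2CDaC1DDba$2DabC211
Original string S is at sorted index 11

Answer: D2CDaC1DDba$2DabC211
11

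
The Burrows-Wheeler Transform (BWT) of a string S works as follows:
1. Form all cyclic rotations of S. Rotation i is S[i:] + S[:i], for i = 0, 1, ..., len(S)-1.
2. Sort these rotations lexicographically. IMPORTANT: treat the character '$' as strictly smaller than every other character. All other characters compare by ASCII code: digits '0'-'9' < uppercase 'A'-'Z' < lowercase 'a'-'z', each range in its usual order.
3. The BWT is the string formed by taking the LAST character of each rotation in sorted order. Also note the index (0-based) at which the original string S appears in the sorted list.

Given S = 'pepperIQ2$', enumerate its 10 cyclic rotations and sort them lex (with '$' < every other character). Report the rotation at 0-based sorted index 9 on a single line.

All 10 rotations (rotation i = S[i:]+S[:i]):
  rot[0] = pepperIQ2$
  rot[1] = epperIQ2$p
  rot[2] = pperIQ2$pe
  rot[3] = perIQ2$pep
  rot[4] = erIQ2$pepp
  rot[5] = rIQ2$peppe
  rot[6] = IQ2$pepper
  rot[7] = Q2$pepperI
  rot[8] = 2$pepperIQ
  rot[9] = $pepperIQ2
Sorted (with $ < everything):
  sorted[0] = $pepperIQ2
  sorted[1] = 2$pepperIQ
  sorted[2] = IQ2$pepper
  sorted[3] = Q2$pepperI
  sorted[4] = epperIQ2$p
  sorted[5] = erIQ2$pepp
  sorted[6] = pepperIQ2$
  sorted[7] = perIQ2$pep
  sorted[8] = pperIQ2$pe
  sorted[9] = rIQ2$peppe
sorted[9] = rIQ2$peppe

Answer: rIQ2$peppe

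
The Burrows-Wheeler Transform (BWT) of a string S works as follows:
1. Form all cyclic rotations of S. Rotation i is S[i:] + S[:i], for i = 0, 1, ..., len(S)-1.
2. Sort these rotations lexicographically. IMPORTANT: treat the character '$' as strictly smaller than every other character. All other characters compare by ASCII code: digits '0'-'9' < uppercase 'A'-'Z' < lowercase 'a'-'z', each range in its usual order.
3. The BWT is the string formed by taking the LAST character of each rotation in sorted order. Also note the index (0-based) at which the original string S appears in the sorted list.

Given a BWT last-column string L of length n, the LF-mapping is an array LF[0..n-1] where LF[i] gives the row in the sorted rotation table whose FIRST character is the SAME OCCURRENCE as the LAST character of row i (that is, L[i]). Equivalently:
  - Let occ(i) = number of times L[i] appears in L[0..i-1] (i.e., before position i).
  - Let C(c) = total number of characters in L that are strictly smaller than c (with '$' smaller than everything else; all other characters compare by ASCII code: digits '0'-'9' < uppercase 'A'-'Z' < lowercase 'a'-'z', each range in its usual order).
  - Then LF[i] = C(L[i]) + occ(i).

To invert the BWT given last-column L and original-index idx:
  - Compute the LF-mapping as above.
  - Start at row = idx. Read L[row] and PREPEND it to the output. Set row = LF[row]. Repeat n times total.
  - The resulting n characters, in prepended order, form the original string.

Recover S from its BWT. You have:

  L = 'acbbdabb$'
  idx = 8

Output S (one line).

Answer: dbbabbca$

Derivation:
LF mapping: 1 7 3 4 8 2 5 6 0
Walk LF starting at row 8, prepending L[row]:
  step 1: row=8, L[8]='$', prepend. Next row=LF[8]=0
  step 2: row=0, L[0]='a', prepend. Next row=LF[0]=1
  step 3: row=1, L[1]='c', prepend. Next row=LF[1]=7
  step 4: row=7, L[7]='b', prepend. Next row=LF[7]=6
  step 5: row=6, L[6]='b', prepend. Next row=LF[6]=5
  step 6: row=5, L[5]='a', prepend. Next row=LF[5]=2
  step 7: row=2, L[2]='b', prepend. Next row=LF[2]=3
  step 8: row=3, L[3]='b', prepend. Next row=LF[3]=4
  step 9: row=4, L[4]='d', prepend. Next row=LF[4]=8
Reversed output: dbbabbca$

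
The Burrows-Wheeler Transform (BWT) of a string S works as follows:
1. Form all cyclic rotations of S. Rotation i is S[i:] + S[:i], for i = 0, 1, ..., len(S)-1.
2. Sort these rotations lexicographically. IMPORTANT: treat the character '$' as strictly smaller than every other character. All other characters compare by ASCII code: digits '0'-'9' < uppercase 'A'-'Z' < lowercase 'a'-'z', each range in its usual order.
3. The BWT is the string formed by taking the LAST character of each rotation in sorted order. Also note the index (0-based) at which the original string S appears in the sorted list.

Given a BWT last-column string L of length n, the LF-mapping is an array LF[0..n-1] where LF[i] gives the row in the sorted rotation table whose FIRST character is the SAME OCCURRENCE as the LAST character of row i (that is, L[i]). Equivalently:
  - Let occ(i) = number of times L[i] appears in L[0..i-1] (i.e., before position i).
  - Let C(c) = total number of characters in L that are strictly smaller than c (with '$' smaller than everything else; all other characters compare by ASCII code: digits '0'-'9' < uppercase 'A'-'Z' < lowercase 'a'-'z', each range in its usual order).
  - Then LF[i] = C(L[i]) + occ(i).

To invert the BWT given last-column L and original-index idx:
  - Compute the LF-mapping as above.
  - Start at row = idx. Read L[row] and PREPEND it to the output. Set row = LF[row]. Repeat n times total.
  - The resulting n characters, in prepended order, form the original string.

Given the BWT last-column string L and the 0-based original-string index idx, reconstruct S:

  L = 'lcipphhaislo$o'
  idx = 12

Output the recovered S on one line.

Answer: philosophical$

Derivation:
LF mapping: 7 2 5 11 12 3 4 1 6 13 8 9 0 10
Walk LF starting at row 12, prepending L[row]:
  step 1: row=12, L[12]='$', prepend. Next row=LF[12]=0
  step 2: row=0, L[0]='l', prepend. Next row=LF[0]=7
  step 3: row=7, L[7]='a', prepend. Next row=LF[7]=1
  step 4: row=1, L[1]='c', prepend. Next row=LF[1]=2
  step 5: row=2, L[2]='i', prepend. Next row=LF[2]=5
  step 6: row=5, L[5]='h', prepend. Next row=LF[5]=3
  step 7: row=3, L[3]='p', prepend. Next row=LF[3]=11
  step 8: row=11, L[11]='o', prepend. Next row=LF[11]=9
  step 9: row=9, L[9]='s', prepend. Next row=LF[9]=13
  step 10: row=13, L[13]='o', prepend. Next row=LF[13]=10
  step 11: row=10, L[10]='l', prepend. Next row=LF[10]=8
  step 12: row=8, L[8]='i', prepend. Next row=LF[8]=6
  step 13: row=6, L[6]='h', prepend. Next row=LF[6]=4
  step 14: row=4, L[4]='p', prepend. Next row=LF[4]=12
Reversed output: philosophical$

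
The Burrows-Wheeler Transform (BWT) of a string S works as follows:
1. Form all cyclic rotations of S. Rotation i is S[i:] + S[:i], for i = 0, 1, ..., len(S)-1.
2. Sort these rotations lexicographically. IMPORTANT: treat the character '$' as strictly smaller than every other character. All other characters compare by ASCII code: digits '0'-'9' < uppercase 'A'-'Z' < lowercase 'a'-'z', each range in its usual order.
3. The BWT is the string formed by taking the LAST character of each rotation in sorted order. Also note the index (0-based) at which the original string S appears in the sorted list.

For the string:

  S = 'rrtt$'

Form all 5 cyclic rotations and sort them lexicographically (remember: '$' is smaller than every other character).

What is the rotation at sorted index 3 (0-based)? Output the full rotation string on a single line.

All 5 rotations (rotation i = S[i:]+S[:i]):
  rot[0] = rrtt$
  rot[1] = rtt$r
  rot[2] = tt$rr
  rot[3] = t$rrt
  rot[4] = $rrtt
Sorted (with $ < everything):
  sorted[0] = $rrtt
  sorted[1] = rrtt$
  sorted[2] = rtt$r
  sorted[3] = t$rrt
  sorted[4] = tt$rr
sorted[3] = t$rrt

Answer: t$rrt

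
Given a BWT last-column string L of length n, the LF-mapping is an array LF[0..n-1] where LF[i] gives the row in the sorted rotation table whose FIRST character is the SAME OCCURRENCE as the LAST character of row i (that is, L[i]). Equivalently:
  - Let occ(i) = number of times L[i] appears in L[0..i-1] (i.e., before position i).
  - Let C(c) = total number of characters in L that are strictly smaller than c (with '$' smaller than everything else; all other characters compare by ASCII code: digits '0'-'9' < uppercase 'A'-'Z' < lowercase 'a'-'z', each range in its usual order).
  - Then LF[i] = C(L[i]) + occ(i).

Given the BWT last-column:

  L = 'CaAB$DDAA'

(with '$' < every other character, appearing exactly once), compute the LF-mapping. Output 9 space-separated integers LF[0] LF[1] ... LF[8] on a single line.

Char counts: '$':1, 'A':3, 'B':1, 'C':1, 'D':2, 'a':1
C (first-col start): C('$')=0, C('A')=1, C('B')=4, C('C')=5, C('D')=6, C('a')=8
L[0]='C': occ=0, LF[0]=C('C')+0=5+0=5
L[1]='a': occ=0, LF[1]=C('a')+0=8+0=8
L[2]='A': occ=0, LF[2]=C('A')+0=1+0=1
L[3]='B': occ=0, LF[3]=C('B')+0=4+0=4
L[4]='$': occ=0, LF[4]=C('$')+0=0+0=0
L[5]='D': occ=0, LF[5]=C('D')+0=6+0=6
L[6]='D': occ=1, LF[6]=C('D')+1=6+1=7
L[7]='A': occ=1, LF[7]=C('A')+1=1+1=2
L[8]='A': occ=2, LF[8]=C('A')+2=1+2=3

Answer: 5 8 1 4 0 6 7 2 3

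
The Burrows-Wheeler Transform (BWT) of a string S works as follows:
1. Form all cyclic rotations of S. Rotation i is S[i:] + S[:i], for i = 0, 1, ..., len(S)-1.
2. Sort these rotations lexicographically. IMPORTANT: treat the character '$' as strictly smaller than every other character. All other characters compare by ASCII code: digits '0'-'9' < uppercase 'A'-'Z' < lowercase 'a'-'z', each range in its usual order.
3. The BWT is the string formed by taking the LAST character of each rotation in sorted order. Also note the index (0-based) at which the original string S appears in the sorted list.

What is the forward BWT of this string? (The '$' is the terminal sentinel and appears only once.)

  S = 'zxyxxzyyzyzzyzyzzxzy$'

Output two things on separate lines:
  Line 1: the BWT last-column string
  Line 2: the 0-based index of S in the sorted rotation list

All 21 rotations (rotation i = S[i:]+S[:i]):
  rot[0] = zxyxxzyyzyzzyzyzzxzy$
  rot[1] = xyxxzyyzyzzyzyzzxzy$z
  rot[2] = yxxzyyzyzzyzyzzxzy$zx
  rot[3] = xxzyyzyzzyzyzzxzy$zxy
  rot[4] = xzyyzyzzyzyzzxzy$zxyx
  rot[5] = zyyzyzzyzyzzxzy$zxyxx
  rot[6] = yyzyzzyzyzzxzy$zxyxxz
  rot[7] = yzyzzyzyzzxzy$zxyxxzy
  rot[8] = zyzzyzyzzxzy$zxyxxzyy
  rot[9] = yzzyzyzzxzy$zxyxxzyyz
  rot[10] = zzyzyzzxzy$zxyxxzyyzy
  rot[11] = zyzyzzxzy$zxyxxzyyzyz
  rot[12] = yzyzzxzy$zxyxxzyyzyzz
  rot[13] = zyzzxzy$zxyxxzyyzyzzy
  rot[14] = yzzxzy$zxyxxzyyzyzzyz
  rot[15] = zzxzy$zxyxxzyyzyzzyzy
  rot[16] = zxzy$zxyxxzyyzyzzyzyz
  rot[17] = xzy$zxyxxzyyzyzzyzyzz
  rot[18] = zy$zxyxxzyyzyzzyzyzzx
  rot[19] = y$zxyxxzyyzyzzyzyzzxz
  rot[20] = $zxyxxzyyzyzzyzyzzxzy
Sorted (with $ < everything):
  sorted[0] = $zxyxxzyyzyzzyzyzzxzy  (last char: 'y')
  sorted[1] = xxzyyzyzzyzyzzxzy$zxy  (last char: 'y')
  sorted[2] = xyxxzyyzyzzyzyzzxzy$z  (last char: 'z')
  sorted[3] = xzy$zxyxxzyyzyzzyzyzz  (last char: 'z')
  sorted[4] = xzyyzyzzyzyzzxzy$zxyx  (last char: 'x')
  sorted[5] = y$zxyxxzyyzyzzyzyzzxz  (last char: 'z')
  sorted[6] = yxxzyyzyzzyzyzzxzy$zx  (last char: 'x')
  sorted[7] = yyzyzzyzyzzxzy$zxyxxz  (last char: 'z')
  sorted[8] = yzyzzxzy$zxyxxzyyzyzz  (last char: 'z')
  sorted[9] = yzyzzyzyzzxzy$zxyxxzy  (last char: 'y')
  sorted[10] = yzzxzy$zxyxxzyyzyzzyz  (last char: 'z')
  sorted[11] = yzzyzyzzxzy$zxyxxzyyz  (last char: 'z')
  sorted[12] = zxyxxzyyzyzzyzyzzxzy$  (last char: '$')
  sorted[13] = zxzy$zxyxxzyyzyzzyzyz  (last char: 'z')
  sorted[14] = zy$zxyxxzyyzyzzyzyzzx  (last char: 'x')
  sorted[15] = zyyzyzzyzyzzxzy$zxyxx  (last char: 'x')
  sorted[16] = zyzyzzxzy$zxyxxzyyzyz  (last char: 'z')
  sorted[17] = zyzzxzy$zxyxxzyyzyzzy  (last char: 'y')
  sorted[18] = zyzzyzyzzxzy$zxyxxzyy  (last char: 'y')
  sorted[19] = zzxzy$zxyxxzyyzyzzyzy  (last char: 'y')
  sorted[20] = zzyzyzzxzy$zxyxxzyyzy  (last char: 'y')
Last column: yyzzxzxzzyzz$zxxzyyyy
Original string S is at sorted index 12

Answer: yyzzxzxzzyzz$zxxzyyyy
12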